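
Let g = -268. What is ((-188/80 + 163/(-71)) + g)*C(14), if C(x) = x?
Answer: -2710099/710 ≈ -3817.0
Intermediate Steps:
((-188/80 + 163/(-71)) + g)*C(14) = ((-188/80 + 163/(-71)) - 268)*14 = ((-188*1/80 + 163*(-1/71)) - 268)*14 = ((-47/20 - 163/71) - 268)*14 = (-6597/1420 - 268)*14 = -387157/1420*14 = -2710099/710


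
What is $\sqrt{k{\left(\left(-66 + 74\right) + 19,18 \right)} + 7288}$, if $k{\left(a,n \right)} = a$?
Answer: $\sqrt{7315} \approx 85.528$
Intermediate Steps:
$\sqrt{k{\left(\left(-66 + 74\right) + 19,18 \right)} + 7288} = \sqrt{\left(\left(-66 + 74\right) + 19\right) + 7288} = \sqrt{\left(8 + 19\right) + 7288} = \sqrt{27 + 7288} = \sqrt{7315}$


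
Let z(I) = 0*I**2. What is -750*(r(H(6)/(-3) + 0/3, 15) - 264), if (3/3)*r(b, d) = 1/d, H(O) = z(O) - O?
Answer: 197950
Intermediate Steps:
z(I) = 0
H(O) = -O (H(O) = 0 - O = -O)
r(b, d) = 1/d
-750*(r(H(6)/(-3) + 0/3, 15) - 264) = -750*(1/15 - 264) = -750*(-3959/15) = 197950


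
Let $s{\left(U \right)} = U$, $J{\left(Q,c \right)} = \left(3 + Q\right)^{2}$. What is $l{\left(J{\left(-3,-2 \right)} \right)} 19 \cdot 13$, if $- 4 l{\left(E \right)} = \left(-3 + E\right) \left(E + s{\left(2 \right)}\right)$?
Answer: $\frac{741}{2} \approx 370.5$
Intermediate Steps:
$l{\left(E \right)} = - \frac{\left(-3 + E\right) \left(2 + E\right)}{4}$ ($l{\left(E \right)} = - \frac{\left(-3 + E\right) \left(E + 2\right)}{4} = - \frac{\left(-3 + E\right) \left(2 + E\right)}{4}$)
$l{\left(J{\left(-3,-2 \right)} \right)} 19 \cdot 13 = \left(\frac{3}{2} - \frac{\left(\left(3 - 3\right)^{2}\right)^{2}}{4} + \frac{\left(3 - 3\right)^{2}}{4}\right) 19 \cdot 13 = \left(\frac{3}{2} - \frac{\left(0^{2}\right)^{2}}{4} + \frac{0^{2}}{4}\right) 19 \cdot 13 = \left(\frac{3}{2} - \frac{0^{2}}{4} + \frac{1}{4} \cdot 0\right) 19 \cdot 13 = \left(\frac{3}{2} - 0 + 0\right) 19 \cdot 13 = \left(\frac{3}{2} + 0 + 0\right) 19 \cdot 13 = \frac{3}{2} \cdot 19 \cdot 13 = \frac{57}{2} \cdot 13 = \frac{741}{2}$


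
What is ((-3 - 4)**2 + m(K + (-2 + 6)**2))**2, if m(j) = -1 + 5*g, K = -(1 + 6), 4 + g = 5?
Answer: 2809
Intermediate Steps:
g = 1 (g = -4 + 5 = 1)
K = -7 (K = -1*7 = -7)
m(j) = 4 (m(j) = -1 + 5*1 = -1 + 5 = 4)
((-3 - 4)**2 + m(K + (-2 + 6)**2))**2 = ((-3 - 4)**2 + 4)**2 = ((-7)**2 + 4)**2 = (49 + 4)**2 = 53**2 = 2809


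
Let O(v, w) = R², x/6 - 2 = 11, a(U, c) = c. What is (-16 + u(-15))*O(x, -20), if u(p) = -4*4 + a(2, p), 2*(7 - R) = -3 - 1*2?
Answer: -16967/4 ≈ -4241.8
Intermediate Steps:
R = 19/2 (R = 7 - (-3 - 1*2)/2 = 7 - (-3 - 2)/2 = 7 - ½*(-5) = 7 + 5/2 = 19/2 ≈ 9.5000)
x = 78 (x = 12 + 6*11 = 12 + 66 = 78)
u(p) = -16 + p (u(p) = -4*4 + p = -16 + p)
O(v, w) = 361/4 (O(v, w) = (19/2)² = 361/4)
(-16 + u(-15))*O(x, -20) = (-16 + (-16 - 15))*(361/4) = (-16 - 31)*(361/4) = -47*361/4 = -16967/4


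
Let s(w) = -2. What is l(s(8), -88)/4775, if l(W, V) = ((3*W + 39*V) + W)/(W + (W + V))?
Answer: 172/21965 ≈ 0.0078306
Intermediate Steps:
l(W, V) = (4*W + 39*V)/(V + 2*W) (l(W, V) = (4*W + 39*V)/(W + (V + W)) = (4*W + 39*V)/(V + 2*W))
l(s(8), -88)/4775 = ((4*(-2) + 39*(-88))/(-88 + 2*(-2)))/4775 = ((-8 - 3432)/(-88 - 4))*(1/4775) = (-3440/(-92))*(1/4775) = -1/92*(-3440)*(1/4775) = (860/23)*(1/4775) = 172/21965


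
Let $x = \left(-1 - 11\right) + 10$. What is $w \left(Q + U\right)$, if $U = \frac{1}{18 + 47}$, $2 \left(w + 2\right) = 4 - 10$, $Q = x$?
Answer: $\frac{129}{13} \approx 9.9231$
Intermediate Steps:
$x = -2$ ($x = -12 + 10 = -2$)
$Q = -2$
$w = -5$ ($w = -2 + \frac{4 - 10}{2} = -2 + \frac{1}{2} \left(-6\right) = -2 - 3 = -5$)
$U = \frac{1}{65} \approx 0.015385$
$w \left(Q + U\right) = - 5 \left(-2 + \frac{1}{65}\right) = \left(-5\right) \left(- \frac{129}{65}\right) = \frac{129}{13}$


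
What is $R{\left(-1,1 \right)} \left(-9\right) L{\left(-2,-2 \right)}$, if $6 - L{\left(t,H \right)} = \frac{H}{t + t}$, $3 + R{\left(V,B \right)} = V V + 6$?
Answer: $-198$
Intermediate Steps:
$R{\left(V,B \right)} = 3 + V^{2}$ ($R{\left(V,B \right)} = -3 + \left(V V + 6\right) = -3 + \left(V^{2} + 6\right) = -3 + \left(6 + V^{2}\right) = 3 + V^{2}$)
$L{\left(t,H \right)} = 6 - \frac{H}{2 t}$ ($L{\left(t,H \right)} = 6 - \frac{H}{t + t} = 6 - \frac{H}{2 t}$)
$R{\left(-1,1 \right)} \left(-9\right) L{\left(-2,-2 \right)} = \left(3 + \left(-1\right)^{2}\right) \left(-9\right) \left(6 - - \frac{1}{-2}\right) = \left(3 + 1\right) \left(-9\right) \left(6 - \left(-1\right) \left(- \frac{1}{2}\right)\right) = 4 \left(-9\right) \left(6 - \frac{1}{2}\right) = \left(-36\right) \frac{11}{2} = -198$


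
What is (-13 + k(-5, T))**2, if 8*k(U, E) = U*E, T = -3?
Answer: 7921/64 ≈ 123.77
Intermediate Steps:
k(U, E) = E*U/8 (k(U, E) = (U*E)/8 = (E*U)/8 = E*U/8)
(-13 + k(-5, T))**2 = (-13 + (1/8)*(-3)*(-5))**2 = (-13 + 15/8)**2 = (-89/8)**2 = 7921/64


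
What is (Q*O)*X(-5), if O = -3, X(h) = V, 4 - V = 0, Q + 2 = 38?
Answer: -432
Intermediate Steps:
Q = 36 (Q = -2 + 38 = 36)
V = 4 (V = 4 - 1*0 = 4 + 0 = 4)
X(h) = 4
(Q*O)*X(-5) = (36*(-3))*4 = -108*4 = -432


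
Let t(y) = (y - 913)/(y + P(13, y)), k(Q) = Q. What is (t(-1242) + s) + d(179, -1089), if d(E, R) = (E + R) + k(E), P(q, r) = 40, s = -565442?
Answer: -680537791/1202 ≈ -5.6617e+5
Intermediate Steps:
d(E, R) = R + 2*E (d(E, R) = (E + R) + E = R + 2*E)
t(y) = (-913 + y)/(40 + y) (t(y) = (y - 913)/(y + 40) = (-913 + y)/(40 + y))
(t(-1242) + s) + d(179, -1089) = ((-913 - 1242)/(40 - 1242) - 565442) + (-1089 + 2*179) = (-2155/(-1202) - 565442) + (-1089 + 358) = (-1/1202*(-2155) - 565442) - 731 = (2155/1202 - 565442) - 731 = -679659129/1202 - 731 = -680537791/1202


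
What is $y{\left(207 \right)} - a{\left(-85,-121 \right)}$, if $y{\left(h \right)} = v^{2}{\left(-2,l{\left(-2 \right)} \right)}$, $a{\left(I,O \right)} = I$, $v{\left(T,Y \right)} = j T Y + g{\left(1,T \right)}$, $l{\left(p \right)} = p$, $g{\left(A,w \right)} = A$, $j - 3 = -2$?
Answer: $110$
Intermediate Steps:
$j = 1$ ($j = 3 - 2 = 1$)
$v{\left(T,Y \right)} = 1 + T Y$ ($v{\left(T,Y \right)} = 1 T Y + 1 = T Y + 1 = 1 + T Y$)
$y{\left(h \right)} = 25$ ($y{\left(h \right)} = \left(1 - -4\right)^{2} = \left(1 + 4\right)^{2} = 5^{2} = 25$)
$y{\left(207 \right)} - a{\left(-85,-121 \right)} = 25 - -85 = 25 + 85 = 110$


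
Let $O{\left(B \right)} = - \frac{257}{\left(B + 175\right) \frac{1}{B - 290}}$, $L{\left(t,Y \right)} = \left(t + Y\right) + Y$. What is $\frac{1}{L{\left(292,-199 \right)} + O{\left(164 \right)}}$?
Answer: $- \frac{113}{1184} \approx -0.095439$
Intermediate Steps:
$L{\left(t,Y \right)} = t + 2 Y$ ($L{\left(t,Y \right)} = \left(Y + t\right) + Y = t + 2 Y$)
$O{\left(B \right)} = - \frac{257 \left(-290 + B\right)}{175 + B}$ ($O{\left(B \right)} = - \frac{257}{\left(175 + B\right) \frac{1}{-290 + B}} = - \frac{257}{\frac{1}{-290 + B} \left(175 + B\right)} = - 257 \frac{-290 + B}{175 + B} = - \frac{257 \left(-290 + B\right)}{175 + B}$)
$\frac{1}{L{\left(292,-199 \right)} + O{\left(164 \right)}} = \frac{1}{\left(292 + 2 \left(-199\right)\right) + \frac{257 \left(290 - 164\right)}{175 + 164}} = \frac{1}{\left(292 - 398\right) + \frac{257 \left(290 - 164\right)}{339}} = \frac{1}{-106 + 257 \cdot \frac{1}{339} \cdot 126} = \frac{1}{-106 + \frac{10794}{113}} = \frac{1}{- \frac{1184}{113}} = - \frac{113}{1184}$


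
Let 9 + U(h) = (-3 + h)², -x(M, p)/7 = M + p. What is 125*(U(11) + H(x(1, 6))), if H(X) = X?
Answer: 750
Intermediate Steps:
x(M, p) = -7*M - 7*p (x(M, p) = -7*(M + p) = -7*M - 7*p)
U(h) = -9 + (-3 + h)²
125*(U(11) + H(x(1, 6))) = 125*(11*(-6 + 11) + (-7*1 - 7*6)) = 125*(11*5 + (-7 - 42)) = 125*(55 - 49) = 125*6 = 750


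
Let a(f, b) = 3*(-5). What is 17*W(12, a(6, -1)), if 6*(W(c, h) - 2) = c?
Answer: 68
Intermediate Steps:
a(f, b) = -15
W(c, h) = 2 + c/6
17*W(12, a(6, -1)) = 17*(2 + (1/6)*12) = 17*(2 + 2) = 17*4 = 68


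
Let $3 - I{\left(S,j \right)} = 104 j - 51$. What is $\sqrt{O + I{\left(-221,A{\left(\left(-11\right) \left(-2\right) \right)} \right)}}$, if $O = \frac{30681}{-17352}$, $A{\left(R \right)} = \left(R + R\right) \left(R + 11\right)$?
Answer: $\frac{i \sqrt{140282591522}}{964} \approx 388.53 i$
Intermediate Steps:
$A{\left(R \right)} = 2 R \left(11 + R\right)$
$I{\left(S,j \right)} = 54 - 104 j$ ($I{\left(S,j \right)} = 3 - \left(104 j - 51\right) = 3 - \left(-51 + 104 j\right) = 54 - 104 j$)
$O = - \frac{3409}{1928}$ ($O = 30681 \left(- \frac{1}{17352}\right) = - \frac{3409}{1928} \approx -1.7682$)
$\sqrt{O + I{\left(-221,A{\left(\left(-11\right) \left(-2\right) \right)} \right)}} = \sqrt{- \frac{3409}{1928} + \left(54 - 104 \cdot 2 \left(\left(-11\right) \left(-2\right)\right) \left(11 - -22\right)\right)} = \sqrt{- \frac{3409}{1928} + \left(54 - 104 \cdot 2 \cdot 22 \left(11 + 22\right)\right)} = \sqrt{- \frac{3409}{1928} + \left(54 - 104 \cdot 2 \cdot 22 \cdot 33\right)} = \sqrt{- \frac{3409}{1928} + \left(54 - 151008\right)} = \sqrt{- \frac{3409}{1928} - 150954} = \sqrt{- \frac{291042721}{1928}} = \frac{i \sqrt{140282591522}}{964}$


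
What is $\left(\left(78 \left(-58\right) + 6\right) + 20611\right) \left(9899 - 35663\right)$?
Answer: $-414620052$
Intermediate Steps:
$\left(\left(78 \left(-58\right) + 6\right) + 20611\right) \left(9899 - 35663\right) = \left(\left(-4524 + 6\right) + 20611\right) \left(-25764\right) = \left(-4518 + 20611\right) \left(-25764\right) = 16093 \left(-25764\right) = -414620052$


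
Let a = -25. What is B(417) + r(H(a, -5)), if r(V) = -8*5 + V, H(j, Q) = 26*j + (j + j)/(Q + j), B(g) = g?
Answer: -814/3 ≈ -271.33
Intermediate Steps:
H(j, Q) = 26*j + 2*j/(Q + j) (H(j, Q) = 26*j + (2*j)/(Q + j) = 26*j + 2*j/(Q + j))
r(V) = -40 + V
B(417) + r(H(a, -5)) = 417 + (-40 + 2*(-25)*(1 + 13*(-5) + 13*(-25))/(-5 - 25)) = 417 + (-40 + 2*(-25)*(1 - 65 - 325)/(-30)) = 417 + (-40 + 2*(-25)*(-1/30)*(-389)) = 417 + (-40 - 1945/3) = 417 - 2065/3 = -814/3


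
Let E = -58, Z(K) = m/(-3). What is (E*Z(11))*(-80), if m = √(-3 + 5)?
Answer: -4640*√2/3 ≈ -2187.3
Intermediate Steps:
m = √2 ≈ 1.4142
Z(K) = -√2/3 (Z(K) = √2/(-3) = √2*(-⅓) = -√2/3)
(E*Z(11))*(-80) = -(-58)*√2/3*(-80) = (58*√2/3)*(-80) = -4640*√2/3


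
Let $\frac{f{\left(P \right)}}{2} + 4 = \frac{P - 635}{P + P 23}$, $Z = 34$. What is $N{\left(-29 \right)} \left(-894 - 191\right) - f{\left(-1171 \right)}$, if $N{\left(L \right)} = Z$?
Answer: $- \frac{86377945}{2342} \approx -36882.0$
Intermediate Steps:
$N{\left(L \right)} = 34$
$f{\left(P \right)} = -8 + \frac{-635 + P}{12 P}$ ($f{\left(P \right)} = -8 + 2 \frac{P - 635}{P + P 23} = -8 + 2 \frac{-635 + P}{P + 23 P} = -8 + 2 \frac{-635 + P}{24 P} = -8 + \frac{-635 + P}{12 P}$)
$N{\left(-29 \right)} \left(-894 - 191\right) - f{\left(-1171 \right)} = 34 \left(-894 - 191\right) - \frac{5 \left(-127 - -22249\right)}{12 \left(-1171\right)} = 34 \left(-1085\right) - \frac{5}{12} \left(- \frac{1}{1171}\right) \left(-127 + 22249\right) = -36890 - \frac{5}{12} \left(- \frac{1}{1171}\right) 22122 = -36890 - - \frac{18435}{2342} = -36890 + \frac{18435}{2342} = - \frac{86377945}{2342}$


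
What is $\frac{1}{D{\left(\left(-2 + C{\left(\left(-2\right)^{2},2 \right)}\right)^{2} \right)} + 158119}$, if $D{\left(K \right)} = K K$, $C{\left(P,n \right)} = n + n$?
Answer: $\frac{1}{158135} \approx 6.3237 \cdot 10^{-6}$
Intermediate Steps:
$C{\left(P,n \right)} = 2 n$
$D{\left(K \right)} = K^{2}$
$\frac{1}{D{\left(\left(-2 + C{\left(\left(-2\right)^{2},2 \right)}\right)^{2} \right)} + 158119} = \frac{1}{\left(\left(-2 + 2 \cdot 2\right)^{2}\right)^{2} + 158119} = \frac{1}{\left(\left(-2 + 4\right)^{2}\right)^{2} + 158119} = \frac{1}{\left(2^{2}\right)^{2} + 158119} = \frac{1}{4^{2} + 158119} = \frac{1}{16 + 158119} = \frac{1}{158135}$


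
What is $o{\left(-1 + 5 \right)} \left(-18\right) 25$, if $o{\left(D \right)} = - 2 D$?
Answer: $3600$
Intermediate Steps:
$o{\left(-1 + 5 \right)} \left(-18\right) 25 = - 2 \left(-1 + 5\right) \left(-18\right) 25 = \left(-2\right) 4 \left(-18\right) 25 = \left(-8\right) \left(-18\right) 25 = 144 \cdot 25 = 3600$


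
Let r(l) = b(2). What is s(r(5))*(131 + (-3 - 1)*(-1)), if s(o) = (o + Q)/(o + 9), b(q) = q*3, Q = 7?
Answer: 117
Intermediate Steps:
b(q) = 3*q
r(l) = 6 (r(l) = 3*2 = 6)
s(o) = (7 + o)/(9 + o) (s(o) = (o + 7)/(o + 9) = (7 + o)/(9 + o))
s(r(5))*(131 + (-3 - 1)*(-1)) = ((7 + 6)/(9 + 6))*(131 + (-3 - 1)*(-1)) = (13/15)*(131 - 4*(-1)) = ((1/15)*13)*(131 + 4) = (13/15)*135 = 117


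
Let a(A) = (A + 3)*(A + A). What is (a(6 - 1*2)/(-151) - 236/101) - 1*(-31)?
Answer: 431489/15251 ≈ 28.293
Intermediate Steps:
a(A) = 2*A*(3 + A) (a(A) = (3 + A)*(2*A) = 2*A*(3 + A))
(a(6 - 1*2)/(-151) - 236/101) - 1*(-31) = ((2*(6 - 1*2)*(3 + (6 - 1*2)))/(-151) - 236/101) - 1*(-31) = ((2*(6 - 2)*(3 + (6 - 2)))*(-1/151) - 236*1/101) + 31 = ((2*4*(3 + 4))*(-1/151) - 236/101) + 31 = ((2*4*7)*(-1/151) - 236/101) + 31 = (56*(-1/151) - 236/101) + 31 = (-56/151 - 236/101) + 31 = -41292/15251 + 31 = 431489/15251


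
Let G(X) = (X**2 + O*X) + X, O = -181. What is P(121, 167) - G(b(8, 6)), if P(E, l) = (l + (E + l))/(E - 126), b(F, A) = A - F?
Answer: -455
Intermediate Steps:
G(X) = X**2 - 180*X (G(X) = (X**2 - 181*X) + X = X**2 - 180*X)
P(E, l) = (E + 2*l)/(-126 + E)
P(121, 167) - G(b(8, 6)) = (121 + 2*167)/(-126 + 121) - (6 - 1*8)*(-180 + (6 - 1*8)) = (121 + 334)/(-5) - (6 - 8)*(-180 + (6 - 8)) = -1/5*455 - (-2)*(-180 - 2) = -91 - (-2)*(-182) = -91 - 1*364 = -91 - 364 = -455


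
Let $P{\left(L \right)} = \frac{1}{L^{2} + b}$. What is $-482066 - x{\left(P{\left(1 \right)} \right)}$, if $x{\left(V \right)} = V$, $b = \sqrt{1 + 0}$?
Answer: $- \frac{964133}{2} \approx -4.8207 \cdot 10^{5}$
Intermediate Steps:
$b = 1$ ($b = \sqrt{1} = 1$)
$P{\left(L \right)} = \frac{1}{1 + L^{2}}$ ($P{\left(L \right)} = \frac{1}{L^{2} + 1} = \frac{1}{1 + L^{2}}$)
$-482066 - x{\left(P{\left(1 \right)} \right)} = -482066 - \frac{1}{1 + 1^{2}} = -482066 - \frac{1}{1 + 1} = -482066 - \frac{1}{2} = - \frac{964133}{2}$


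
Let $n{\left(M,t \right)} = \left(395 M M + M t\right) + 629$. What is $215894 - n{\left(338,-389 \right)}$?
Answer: $-44779633$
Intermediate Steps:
$n{\left(M,t \right)} = 629 + 395 M^{2} + M t$ ($n{\left(M,t \right)} = \left(395 M^{2} + M t\right) + 629 = 629 + 395 M^{2} + M t$)
$215894 - n{\left(338,-389 \right)} = 215894 - \left(629 + 395 \cdot 338^{2} + 338 \left(-389\right)\right) = 215894 - \left(629 + 395 \cdot 114244 - 131482\right) = 215894 - \left(629 + 45126380 - 131482\right) = 215894 - 44995527 = -44779633$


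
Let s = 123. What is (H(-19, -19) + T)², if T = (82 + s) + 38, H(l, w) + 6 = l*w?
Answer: 357604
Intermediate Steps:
H(l, w) = -6 + l*w
T = 243 (T = (82 + 123) + 38 = 205 + 38 = 243)
(H(-19, -19) + T)² = ((-6 - 19*(-19)) + 243)² = ((-6 + 361) + 243)² = (355 + 243)² = 598² = 357604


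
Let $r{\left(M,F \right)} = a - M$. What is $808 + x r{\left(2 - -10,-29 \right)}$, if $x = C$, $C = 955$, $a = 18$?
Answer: $6538$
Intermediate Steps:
$r{\left(M,F \right)} = 18 - M$
$x = 955$
$808 + x r{\left(2 - -10,-29 \right)} = 808 + 955 \left(18 - \left(2 - -10\right)\right) = 808 + 955 \left(18 - \left(2 + 10\right)\right) = 808 + 955 \left(18 - 12\right) = 808 + 955 \cdot 6 = 808 + 5730 = 6538$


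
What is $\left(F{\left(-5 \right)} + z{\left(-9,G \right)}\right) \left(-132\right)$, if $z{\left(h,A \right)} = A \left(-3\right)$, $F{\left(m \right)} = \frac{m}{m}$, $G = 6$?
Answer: $2244$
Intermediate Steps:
$F{\left(m \right)} = 1$
$z{\left(h,A \right)} = - 3 A$
$\left(F{\left(-5 \right)} + z{\left(-9,G \right)}\right) \left(-132\right) = \left(1 - 18\right) \left(-132\right) = \left(-17\right) \left(-132\right) = 2244$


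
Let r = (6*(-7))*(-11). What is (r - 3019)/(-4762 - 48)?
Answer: 2557/4810 ≈ 0.53160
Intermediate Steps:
r = 462 (r = -42*(-11) = 462)
(r - 3019)/(-4762 - 48) = (462 - 3019)/(-4762 - 48) = -2557/(-4810) = -2557*(-1/4810) = 2557/4810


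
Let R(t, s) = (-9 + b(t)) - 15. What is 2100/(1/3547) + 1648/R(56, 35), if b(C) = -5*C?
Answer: 141525197/19 ≈ 7.4487e+6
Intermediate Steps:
R(t, s) = -24 - 5*t (R(t, s) = (-9 - 5*t) - 15 = -24 - 5*t)
2100/(1/3547) + 1648/R(56, 35) = 2100/(1/3547) + 1648/(-24 - 5*56) = 2100/(1/3547) + 1648/(-24 - 280) = 2100*3547 + 1648/(-304) = 7448700 + 1648*(-1/304) = 7448700 - 103/19 = 141525197/19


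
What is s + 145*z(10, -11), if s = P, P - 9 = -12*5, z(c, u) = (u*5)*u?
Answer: 87674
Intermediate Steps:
z(c, u) = 5*u² (z(c, u) = (5*u)*u = 5*u²)
P = -51 (P = 9 - 12*5 = 9 - 60 = -51)
s = -51
s + 145*z(10, -11) = -51 + 145*(5*(-11)²) = -51 + 145*(5*121) = -51 + 145*605 = -51 + 87725 = 87674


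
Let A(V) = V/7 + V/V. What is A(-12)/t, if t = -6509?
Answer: 5/45563 ≈ 0.00010974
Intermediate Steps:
A(V) = 1 + V/7 (A(V) = V*(1/7) + 1 = V/7 + 1 = 1 + V/7)
A(-12)/t = (1 + (1/7)*(-12))/(-6509) = (1 - 12/7)*(-1/6509) = -5/7*(-1/6509) = 5/45563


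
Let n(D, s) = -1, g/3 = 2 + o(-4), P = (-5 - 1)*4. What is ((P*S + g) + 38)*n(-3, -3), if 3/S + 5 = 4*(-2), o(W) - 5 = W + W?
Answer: -527/13 ≈ -40.538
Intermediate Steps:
P = -24 (P = -6*4 = -24)
o(W) = 5 + 2*W (o(W) = 5 + (W + W) = 5 + 2*W)
g = -3 (g = 3*(2 + (5 + 2*(-4))) = 3*(2 + (5 - 8)) = 3*(2 - 3) = 3*(-1) = -3)
S = -3/13 (S = 3/(-5 + 4*(-2)) = 3/(-5 - 8) = 3/(-13) = 3*(-1/13) = -3/13 ≈ -0.23077)
((P*S + g) + 38)*n(-3, -3) = ((-24*(-3/13) - 3) + 38)*(-1) = ((72/13 - 3) + 38)*(-1) = (33/13 + 38)*(-1) = (527/13)*(-1) = -527/13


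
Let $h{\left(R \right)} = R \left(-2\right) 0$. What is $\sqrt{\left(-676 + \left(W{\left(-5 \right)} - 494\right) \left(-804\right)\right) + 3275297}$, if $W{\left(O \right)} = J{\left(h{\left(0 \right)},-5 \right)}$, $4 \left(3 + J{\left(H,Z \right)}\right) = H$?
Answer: $\sqrt{3674209} \approx 1916.8$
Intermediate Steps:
$h{\left(R \right)} = 0$ ($h{\left(R \right)} = - 2 R 0 = 0$)
$J{\left(H,Z \right)} = -3 + \frac{H}{4}$
$W{\left(O \right)} = -3$ ($W{\left(O \right)} = -3 + \frac{1}{4} \cdot 0 = -3 + 0 = -3$)
$\sqrt{\left(-676 + \left(W{\left(-5 \right)} - 494\right) \left(-804\right)\right) + 3275297} = \sqrt{\left(-676 + \left(-3 - 494\right) \left(-804\right)\right) + 3275297} = \sqrt{\left(-676 - -399588\right) + 3275297} = \sqrt{\left(-676 + 399588\right) + 3275297} = \sqrt{398912 + 3275297} = \sqrt{3674209}$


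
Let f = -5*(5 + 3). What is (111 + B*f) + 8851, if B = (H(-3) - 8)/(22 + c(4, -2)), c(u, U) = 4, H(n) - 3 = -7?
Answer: 116746/13 ≈ 8980.5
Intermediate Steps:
f = -40 (f = -5*8 = -40)
H(n) = -4 (H(n) = 3 - 7 = -4)
B = -6/13 (B = (-4 - 8)/(22 + 4) = -12/26 = -12*1/26 = -6/13 ≈ -0.46154)
(111 + B*f) + 8851 = (111 - 6/13*(-40)) + 8851 = (111 + 240/13) + 8851 = 1683/13 + 8851 = 116746/13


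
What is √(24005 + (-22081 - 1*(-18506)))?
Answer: 3*√2270 ≈ 142.93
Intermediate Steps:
√(24005 + (-22081 - 1*(-18506))) = √(24005 + (-22081 + 18506)) = √(24005 - 3575) = √20430 = 3*√2270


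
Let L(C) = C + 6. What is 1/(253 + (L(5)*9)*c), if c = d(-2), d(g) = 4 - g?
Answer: 1/847 ≈ 0.0011806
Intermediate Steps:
L(C) = 6 + C
c = 6 (c = 4 - 1*(-2) = 4 + 2 = 6)
1/(253 + (L(5)*9)*c) = 1/(253 + ((6 + 5)*9)*6) = 1/(253 + (11*9)*6) = 1/(253 + 99*6) = 1/(253 + 594) = 1/847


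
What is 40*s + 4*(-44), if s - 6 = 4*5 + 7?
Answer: 1144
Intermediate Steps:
s = 33 (s = 6 + (4*5 + 7) = 6 + (20 + 7) = 6 + 27 = 33)
40*s + 4*(-44) = 40*33 + 4*(-44) = 1320 - 176 = 1144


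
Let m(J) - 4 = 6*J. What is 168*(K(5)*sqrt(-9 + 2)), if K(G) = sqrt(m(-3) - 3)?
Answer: -168*sqrt(119) ≈ -1832.7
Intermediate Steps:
m(J) = 4 + 6*J
K(G) = I*sqrt(17) (K(G) = sqrt((4 + 6*(-3)) - 3) = sqrt((4 - 18) - 3) = sqrt(-14 - 3) = sqrt(-17) = I*sqrt(17))
168*(K(5)*sqrt(-9 + 2)) = 168*((I*sqrt(17))*sqrt(-9 + 2)) = 168*((I*sqrt(17))*sqrt(-7)) = 168*((I*sqrt(17))*(I*sqrt(7))) = 168*(-sqrt(119)) = -168*sqrt(119)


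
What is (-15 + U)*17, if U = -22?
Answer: -629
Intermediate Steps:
(-15 + U)*17 = (-15 - 22)*17 = -37*17 = -629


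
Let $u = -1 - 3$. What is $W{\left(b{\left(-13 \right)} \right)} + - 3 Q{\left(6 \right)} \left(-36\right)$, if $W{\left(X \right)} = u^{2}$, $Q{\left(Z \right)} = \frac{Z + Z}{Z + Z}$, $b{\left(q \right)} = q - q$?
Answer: $124$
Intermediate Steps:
$b{\left(q \right)} = 0$
$Q{\left(Z \right)} = 1$ ($Q{\left(Z \right)} = \frac{2 Z}{2 Z} = 2 Z \frac{1}{2 Z} = 1$)
$u = -4$
$W{\left(X \right)} = 16$ ($W{\left(X \right)} = \left(-4\right)^{2} = 16$)
$W{\left(b{\left(-13 \right)} \right)} + - 3 Q{\left(6 \right)} \left(-36\right) = 16 + \left(-3\right) 1 \left(-36\right) = 16 - -108 = 16 + 108 = 124$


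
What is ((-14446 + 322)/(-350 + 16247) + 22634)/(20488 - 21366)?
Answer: -59966429/2326261 ≈ -25.778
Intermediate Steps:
((-14446 + 322)/(-350 + 16247) + 22634)/(20488 - 21366) = (-14124/15897 + 22634)/(-878) = (-14124*1/15897 + 22634)*(-1/878) = (-4708/5299 + 22634)*(-1/878) = (119932858/5299)*(-1/878) = -59966429/2326261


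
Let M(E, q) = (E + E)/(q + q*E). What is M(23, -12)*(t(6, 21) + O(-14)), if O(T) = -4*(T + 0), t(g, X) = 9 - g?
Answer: -1357/144 ≈ -9.4236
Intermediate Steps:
M(E, q) = 2*E/(q + E*q) (M(E, q) = (2*E)/(q + E*q) = 2*E/(q + E*q))
O(T) = -4*T
M(23, -12)*(t(6, 21) + O(-14)) = (2*23/(-12*(1 + 23)))*((9 - 1*6) - 4*(-14)) = (2*23*(-1/12)/24)*((9 - 6) + 56) = (2*23*(-1/12)*(1/24))*(3 + 56) = -23/144*59 = -1357/144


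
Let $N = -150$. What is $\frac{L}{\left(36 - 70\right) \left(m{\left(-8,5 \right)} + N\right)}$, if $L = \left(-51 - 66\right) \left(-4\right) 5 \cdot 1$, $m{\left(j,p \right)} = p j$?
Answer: $\frac{117}{323} \approx 0.36223$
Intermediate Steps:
$m{\left(j,p \right)} = j p$
$L = 2340$ ($L = - 117 \left(\left(-20\right) 1\right) = \left(-117\right) \left(-20\right) = 2340$)
$\frac{L}{\left(36 - 70\right) \left(m{\left(-8,5 \right)} + N\right)} = \frac{2340}{\left(36 - 70\right) \left(\left(-8\right) 5 - 150\right)} = \frac{2340}{\left(-34\right) \left(-40 - 150\right)} = \frac{2340}{\left(-34\right) \left(-190\right)} = \frac{2340}{6460} = 2340 \cdot \frac{1}{6460} = \frac{117}{323}$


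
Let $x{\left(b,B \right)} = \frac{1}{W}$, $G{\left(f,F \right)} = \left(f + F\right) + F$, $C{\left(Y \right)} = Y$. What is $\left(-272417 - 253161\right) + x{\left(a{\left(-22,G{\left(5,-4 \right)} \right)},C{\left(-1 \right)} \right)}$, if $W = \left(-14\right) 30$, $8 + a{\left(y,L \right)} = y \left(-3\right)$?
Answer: $- \frac{220742761}{420} \approx -5.2558 \cdot 10^{5}$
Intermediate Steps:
$G{\left(f,F \right)} = f + 2 F$ ($G{\left(f,F \right)} = \left(F + f\right) + F = f + 2 F$)
$a{\left(y,L \right)} = -8 - 3 y$ ($a{\left(y,L \right)} = -8 + y \left(-3\right) = -8 - 3 y$)
$W = -420$
$x{\left(b,B \right)} = - \frac{1}{420}$ ($x{\left(b,B \right)} = \frac{1}{-420} = - \frac{1}{420}$)
$\left(-272417 - 253161\right) + x{\left(a{\left(-22,G{\left(5,-4 \right)} \right)},C{\left(-1 \right)} \right)} = \left(-272417 - 253161\right) - \frac{1}{420} = -525578 - \frac{1}{420} = - \frac{220742761}{420}$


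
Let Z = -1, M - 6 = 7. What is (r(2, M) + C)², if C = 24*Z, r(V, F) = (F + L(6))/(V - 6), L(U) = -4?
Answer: 11025/16 ≈ 689.06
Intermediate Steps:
M = 13 (M = 6 + 7 = 13)
r(V, F) = (-4 + F)/(-6 + V) (r(V, F) = (F - 4)/(V - 6) = (-4 + F)/(-6 + V))
C = -24 (C = 24*(-1) = -24)
(r(2, M) + C)² = ((-4 + 13)/(-6 + 2) - 24)² = (9/(-4) - 24)² = (-¼*9 - 24)² = (-9/4 - 24)² = (-105/4)² = 11025/16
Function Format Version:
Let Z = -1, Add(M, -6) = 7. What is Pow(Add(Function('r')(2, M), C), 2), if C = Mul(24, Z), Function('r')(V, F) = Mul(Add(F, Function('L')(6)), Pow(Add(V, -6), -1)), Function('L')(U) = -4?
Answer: Rational(11025, 16) ≈ 689.06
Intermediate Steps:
M = 13 (M = Add(6, 7) = 13)
Function('r')(V, F) = Mul(Pow(Add(-6, V), -1), Add(-4, F)) (Function('r')(V, F) = Mul(Add(F, -4), Pow(Add(V, -6), -1)) = Mul(Add(-4, F), Pow(Add(-6, V), -1)) = Mul(Pow(Add(-6, V), -1), Add(-4, F)))
C = -24 (C = Mul(24, -1) = -24)
Pow(Add(Function('r')(2, M), C), 2) = Pow(Add(Mul(Pow(Add(-6, 2), -1), Add(-4, 13)), -24), 2) = Pow(Add(Mul(Pow(-4, -1), 9), -24), 2) = Pow(Add(Mul(Rational(-1, 4), 9), -24), 2) = Pow(Add(Rational(-9, 4), -24), 2) = Pow(Rational(-105, 4), 2) = Rational(11025, 16)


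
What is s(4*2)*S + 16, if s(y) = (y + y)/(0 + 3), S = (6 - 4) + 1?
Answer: 32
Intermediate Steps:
S = 3 (S = 2 + 1 = 3)
s(y) = 2*y/3 (s(y) = (2*y)/3 = (2*y)*(⅓) = 2*y/3)
s(4*2)*S + 16 = (2*(4*2)/3)*3 + 16 = ((⅔)*8)*3 + 16 = (16/3)*3 + 16 = 16 + 16 = 32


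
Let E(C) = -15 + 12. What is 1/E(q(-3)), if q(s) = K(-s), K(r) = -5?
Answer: -1/3 ≈ -0.33333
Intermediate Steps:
q(s) = -5
E(C) = -3
1/E(q(-3)) = 1/(-3) = -1/3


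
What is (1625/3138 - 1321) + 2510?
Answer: 3732707/3138 ≈ 1189.5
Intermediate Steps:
(1625/3138 - 1321) + 2510 = -4143673/3138 + 2510 = 3732707/3138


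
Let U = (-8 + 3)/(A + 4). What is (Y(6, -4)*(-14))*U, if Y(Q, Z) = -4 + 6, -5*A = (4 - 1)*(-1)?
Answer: 700/23 ≈ 30.435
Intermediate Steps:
A = 3/5 (A = -(4 - 1)*(-1)/5 = -3*(-1)/5 = -1/5*(-3) = 3/5 ≈ 0.60000)
Y(Q, Z) = 2
U = -25/23 (U = (-8 + 3)/(3/5 + 4) = -5/23/5 = -5*5/23 = -25/23 ≈ -1.0870)
(Y(6, -4)*(-14))*U = (2*(-14))*(-25/23) = -28*(-25/23) = 700/23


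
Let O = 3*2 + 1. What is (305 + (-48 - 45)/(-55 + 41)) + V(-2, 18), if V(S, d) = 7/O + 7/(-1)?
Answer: 4279/14 ≈ 305.64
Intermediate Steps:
O = 7 (O = 6 + 1 = 7)
V(S, d) = -6 (V(S, d) = 7/7 + 7/(-1) = 7*(⅐) + 7*(-1) = 1 - 7 = -6)
(305 + (-48 - 45)/(-55 + 41)) + V(-2, 18) = (305 + (-48 - 45)/(-55 + 41)) - 6 = (305 - 93/(-14)) - 6 = (305 - 93*(-1/14)) - 6 = (305 + 93/14) - 6 = 4363/14 - 6 = 4279/14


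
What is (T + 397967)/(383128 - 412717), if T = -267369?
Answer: -130598/29589 ≈ -4.4137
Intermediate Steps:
(T + 397967)/(383128 - 412717) = (-267369 + 397967)/(383128 - 412717) = 130598/(-29589) = 130598*(-1/29589) = -130598/29589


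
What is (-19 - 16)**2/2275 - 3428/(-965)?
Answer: 51319/12545 ≈ 4.0908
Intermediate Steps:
(-19 - 16)**2/2275 - 3428/(-965) = (-35)**2*(1/2275) - 3428*(-1/965) = 1225*(1/2275) + 3428/965 = 7/13 + 3428/965 = 51319/12545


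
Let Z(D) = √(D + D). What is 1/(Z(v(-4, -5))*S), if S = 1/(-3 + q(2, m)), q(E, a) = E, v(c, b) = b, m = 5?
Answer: I*√10/10 ≈ 0.31623*I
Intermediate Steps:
S = -1 (S = 1/(-3 + 2) = 1/(-1) = -1)
Z(D) = √2*√D (Z(D) = √(2*D) = √2*√D)
1/(Z(v(-4, -5))*S) = 1/((√2*√(-5))*(-1)) = 1/((√2*(I*√5))*(-1)) = 1/((I*√10)*(-1)) = 1/(-I*√10) = I*√10/10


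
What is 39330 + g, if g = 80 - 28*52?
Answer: 37954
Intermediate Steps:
g = -1376 (g = 80 - 1456 = -1376)
39330 + g = 39330 - 1376 = 37954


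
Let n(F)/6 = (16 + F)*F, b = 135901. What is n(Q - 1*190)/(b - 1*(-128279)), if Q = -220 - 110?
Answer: 3744/629 ≈ 5.9523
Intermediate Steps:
Q = -330
n(F) = 6*F*(16 + F) (n(F) = 6*((16 + F)*F) = 6*(F*(16 + F)) = 6*F*(16 + F))
n(Q - 1*190)/(b - 1*(-128279)) = (6*(-330 - 1*190)*(16 + (-330 - 1*190)))/(135901 - 1*(-128279)) = (6*(-330 - 190)*(16 + (-330 - 190)))/(135901 + 128279) = (6*(-520)*(16 - 520))/264180 = (6*(-520)*(-504))*(1/264180) = 1572480*(1/264180) = 3744/629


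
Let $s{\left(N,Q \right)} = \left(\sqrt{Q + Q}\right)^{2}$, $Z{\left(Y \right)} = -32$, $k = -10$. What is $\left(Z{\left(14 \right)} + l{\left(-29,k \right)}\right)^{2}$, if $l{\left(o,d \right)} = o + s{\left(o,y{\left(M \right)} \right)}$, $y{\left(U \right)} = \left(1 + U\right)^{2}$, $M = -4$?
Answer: $1849$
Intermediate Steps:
$s{\left(N,Q \right)} = 2 Q$ ($s{\left(N,Q \right)} = \left(\sqrt{2 Q}\right)^{2} = \left(\sqrt{2} \sqrt{Q}\right)^{2} = 2 Q$)
$l{\left(o,d \right)} = 18 + o$ ($l{\left(o,d \right)} = o + 2 \left(1 - 4\right)^{2} = o + 2 \left(-3\right)^{2} = o + 2 \cdot 9 = o + 18 = 18 + o$)
$\left(Z{\left(14 \right)} + l{\left(-29,k \right)}\right)^{2} = \left(-32 + \left(18 - 29\right)\right)^{2} = \left(-32 - 11\right)^{2} = \left(-43\right)^{2} = 1849$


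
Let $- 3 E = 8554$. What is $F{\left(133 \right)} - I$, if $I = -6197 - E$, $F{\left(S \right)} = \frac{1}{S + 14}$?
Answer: $\frac{163938}{49} \approx 3345.7$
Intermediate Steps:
$E = - \frac{8554}{3}$ ($E = \left(- \frac{1}{3}\right) 8554 = - \frac{8554}{3} \approx -2851.3$)
$F{\left(S \right)} = \frac{1}{14 + S}$
$I = - \frac{10037}{3}$ ($I = -6197 - - \frac{8554}{3} = -6197 + \frac{8554}{3} = - \frac{10037}{3} \approx -3345.7$)
$F{\left(133 \right)} - I = \frac{1}{14 + 133} - - \frac{10037}{3} = \frac{1}{147} + \frac{10037}{3} = \frac{163938}{49}$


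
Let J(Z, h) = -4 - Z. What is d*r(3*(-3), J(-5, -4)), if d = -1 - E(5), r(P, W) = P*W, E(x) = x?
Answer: 54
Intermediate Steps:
d = -6 (d = -1 - 1*5 = -1 - 5 = -6)
d*r(3*(-3), J(-5, -4)) = -6*3*(-3)*(-4 - 1*(-5)) = -(-54)*(-4 + 5) = -(-54) = -6*(-9) = 54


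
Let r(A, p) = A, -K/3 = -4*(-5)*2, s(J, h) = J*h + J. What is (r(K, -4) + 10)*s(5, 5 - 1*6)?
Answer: 0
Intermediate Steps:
s(J, h) = J + J*h
K = -120 (K = -3*(-4*(-5))*2 = -60*2 = -3*40 = -120)
(r(K, -4) + 10)*s(5, 5 - 1*6) = (-120 + 10)*(5*(1 + (5 - 1*6))) = -550*(1 + (5 - 6)) = -550*(1 - 1) = -550*0 = -110*0 = 0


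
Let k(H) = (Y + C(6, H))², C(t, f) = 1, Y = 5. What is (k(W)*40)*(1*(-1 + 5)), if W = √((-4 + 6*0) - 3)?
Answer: 5760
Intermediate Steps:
W = I*√7 (W = √((-4 + 0) - 3) = √(-4 - 3) = √(-7) = I*√7 ≈ 2.6458*I)
k(H) = 36 (k(H) = (5 + 1)² = 6² = 36)
(k(W)*40)*(1*(-1 + 5)) = (36*40)*(1*(-1 + 5)) = 1440*(1*4) = 1440*4 = 5760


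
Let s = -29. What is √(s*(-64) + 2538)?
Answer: 13*√26 ≈ 66.287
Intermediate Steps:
√(s*(-64) + 2538) = √(-29*(-64) + 2538) = √(1856 + 2538) = √4394 = 13*√26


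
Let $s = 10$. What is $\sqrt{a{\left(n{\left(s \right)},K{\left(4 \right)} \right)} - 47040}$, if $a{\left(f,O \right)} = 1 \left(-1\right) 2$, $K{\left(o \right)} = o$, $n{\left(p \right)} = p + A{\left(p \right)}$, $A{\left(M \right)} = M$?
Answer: $i \sqrt{47042} \approx 216.89 i$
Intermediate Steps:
$n{\left(p \right)} = 2 p$ ($n{\left(p \right)} = p + p = 2 p$)
$a{\left(f,O \right)} = -2$ ($a{\left(f,O \right)} = \left(-1\right) 2 = -2$)
$\sqrt{a{\left(n{\left(s \right)},K{\left(4 \right)} \right)} - 47040} = \sqrt{-2 - 47040} = \sqrt{-47042} = i \sqrt{47042}$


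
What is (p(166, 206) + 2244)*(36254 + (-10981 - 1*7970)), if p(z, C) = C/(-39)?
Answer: 116209610/3 ≈ 3.8737e+7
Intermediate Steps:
p(z, C) = -C/39 (p(z, C) = C*(-1/39) = -C/39)
(p(166, 206) + 2244)*(36254 + (-10981 - 1*7970)) = (-1/39*206 + 2244)*(36254 + (-10981 - 1*7970)) = (-206/39 + 2244)*(36254 + (-10981 - 7970)) = 87310*(36254 - 18951)/39 = (87310/39)*17303 = 116209610/3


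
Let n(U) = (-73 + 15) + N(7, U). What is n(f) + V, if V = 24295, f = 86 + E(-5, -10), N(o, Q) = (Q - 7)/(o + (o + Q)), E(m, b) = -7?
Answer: 751371/31 ≈ 24238.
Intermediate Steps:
N(o, Q) = (-7 + Q)/(Q + 2*o) (N(o, Q) = (-7 + Q)/(o + (Q + o)) = (-7 + Q)/(Q + 2*o))
f = 79 (f = 86 - 7 = 79)
n(U) = -58 + (-7 + U)/(14 + U) (n(U) = (-73 + 15) + (-7 + U)/(U + 2*7) = -58 + (-7 + U)/(U + 14) = -58 + (-7 + U)/(14 + U))
n(f) + V = 3*(-273 - 19*79)/(14 + 79) + 24295 = 3*(-273 - 1501)/93 + 24295 = 3*(1/93)*(-1774) + 24295 = -1774/31 + 24295 = 751371/31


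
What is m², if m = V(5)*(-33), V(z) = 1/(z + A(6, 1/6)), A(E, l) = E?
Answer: 9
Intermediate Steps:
V(z) = 1/(6 + z) (V(z) = 1/(z + 6) = 1/(6 + z))
m = -3 (m = -33/(6 + 5) = -33/11 = (1/11)*(-33) = -3)
m² = (-3)² = 9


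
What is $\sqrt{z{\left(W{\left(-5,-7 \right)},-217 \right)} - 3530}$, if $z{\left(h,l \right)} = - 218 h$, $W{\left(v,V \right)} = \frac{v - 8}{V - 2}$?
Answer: $\frac{2 i \sqrt{8651}}{3} \approx 62.007 i$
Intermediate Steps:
$W{\left(v,V \right)} = \frac{-8 + v}{-2 + V}$
$\sqrt{z{\left(W{\left(-5,-7 \right)},-217 \right)} - 3530} = \sqrt{- 218 \frac{-8 - 5}{-2 - 7} - 3530} = \sqrt{- 218 \frac{1}{-9} \left(-13\right) - 3530} = \sqrt{- 218 \left(\left(- \frac{1}{9}\right) \left(-13\right)\right) - 3530} = \sqrt{\left(-218\right) \frac{13}{9} - 3530} = \sqrt{- \frac{2834}{9} - 3530} = \sqrt{- \frac{34604}{9}} = \frac{2 i \sqrt{8651}}{3}$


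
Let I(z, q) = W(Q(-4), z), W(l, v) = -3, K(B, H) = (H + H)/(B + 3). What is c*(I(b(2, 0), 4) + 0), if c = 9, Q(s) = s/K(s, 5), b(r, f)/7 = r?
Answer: -27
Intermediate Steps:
b(r, f) = 7*r
K(B, H) = 2*H/(3 + B) (K(B, H) = (2*H)/(3 + B) = 2*H/(3 + B))
Q(s) = s*(3/10 + s/10) (Q(s) = s/((2*5/(3 + s))) = s/((10/(3 + s))) = s*(3/10 + s/10))
I(z, q) = -3
c*(I(b(2, 0), 4) + 0) = 9*(-3 + 0) = 9*(-3) = -27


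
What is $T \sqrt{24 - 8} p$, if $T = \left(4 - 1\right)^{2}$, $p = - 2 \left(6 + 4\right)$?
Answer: $-720$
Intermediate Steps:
$p = -20$ ($p = \left(-2\right) 10 = -20$)
$T = 9$ ($T = 3^{2} = 9$)
$T \sqrt{24 - 8} p = 9 \sqrt{24 - 8} \left(-20\right) = 9 \sqrt{16} \left(-20\right) = 9 \cdot 4 \left(-20\right) = 36 \left(-20\right) = -720$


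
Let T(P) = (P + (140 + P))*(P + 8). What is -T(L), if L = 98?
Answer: -35616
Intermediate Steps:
T(P) = (8 + P)*(140 + 2*P) (T(P) = (140 + 2*P)*(8 + P) = (8 + P)*(140 + 2*P))
-T(L) = -(1120 + 2*98² + 156*98) = -(1120 + 2*9604 + 15288) = -(1120 + 19208 + 15288) = -1*35616 = -35616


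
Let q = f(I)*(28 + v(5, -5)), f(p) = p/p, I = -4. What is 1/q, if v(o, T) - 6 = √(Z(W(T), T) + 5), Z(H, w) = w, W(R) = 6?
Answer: 1/34 ≈ 0.029412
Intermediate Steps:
f(p) = 1
v(o, T) = 6 + √(5 + T) (v(o, T) = 6 + √(T + 5) = 6 + √(5 + T))
q = 34 (q = 1*(28 + (6 + √(5 - 5))) = 1*(28 + (6 + √0)) = 1*(28 + (6 + 0)) = 1*(28 + 6) = 1*34 = 34)
1/q = 1/34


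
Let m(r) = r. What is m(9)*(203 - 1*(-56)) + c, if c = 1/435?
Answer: 1013986/435 ≈ 2331.0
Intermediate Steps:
c = 1/435 ≈ 0.0022989
m(9)*(203 - 1*(-56)) + c = 9*(203 - 1*(-56)) + 1/435 = 9*(203 + 56) + 1/435 = 9*259 + 1/435 = 2331 + 1/435 = 1013986/435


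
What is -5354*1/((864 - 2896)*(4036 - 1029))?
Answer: 2677/3055112 ≈ 0.00087624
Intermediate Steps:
-5354*1/((864 - 2896)*(4036 - 1029)) = -5354/(3007*(-2032)) = -5354/(-6110224) = -5354*(-1/6110224) = 2677/3055112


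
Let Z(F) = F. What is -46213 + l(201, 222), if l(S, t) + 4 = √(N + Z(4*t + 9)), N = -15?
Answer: -46217 + 21*√2 ≈ -46187.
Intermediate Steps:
l(S, t) = -4 + √(-6 + 4*t) (l(S, t) = -4 + √(-15 + (4*t + 9)) = -4 + √(-15 + (9 + 4*t)) = -4 + √(-6 + 4*t))
-46213 + l(201, 222) = -46213 + (-4 + √(-6 + 4*222)) = -46213 + (-4 + √(-6 + 888)) = -46213 + (-4 + √882) = -46213 + (-4 + 21*√2) = -46217 + 21*√2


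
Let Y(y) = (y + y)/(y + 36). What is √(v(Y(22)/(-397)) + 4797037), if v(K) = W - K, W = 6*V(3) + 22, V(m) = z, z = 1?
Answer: √635846979642271/11513 ≈ 2190.2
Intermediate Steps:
V(m) = 1
Y(y) = 2*y/(36 + y) (Y(y) = (2*y)/(36 + y) = 2*y/(36 + y))
W = 28 (W = 6*1 + 22 = 6 + 22 = 28)
v(K) = 28 - K
√(v(Y(22)/(-397)) + 4797037) = √((28 - 2*22/(36 + 22)/(-397)) + 4797037) = √((28 - 2*22/58*(-1)/397) + 4797037) = √((28 - 2*22*(1/58)*(-1)/397) + 4797037) = √((28 - 22*(-1)/(29*397)) + 4797037) = √((28 - 1*(-22/11513)) + 4797037) = √((28 + 22/11513) + 4797037) = √(322386/11513 + 4797037) = √(55228609367/11513) = √635846979642271/11513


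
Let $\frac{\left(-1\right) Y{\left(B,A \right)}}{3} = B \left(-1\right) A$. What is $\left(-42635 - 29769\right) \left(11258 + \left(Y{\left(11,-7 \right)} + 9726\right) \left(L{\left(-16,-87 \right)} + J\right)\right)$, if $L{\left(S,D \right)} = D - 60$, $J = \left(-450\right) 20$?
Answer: $6287527664828$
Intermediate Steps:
$J = -9000$
$L{\left(S,D \right)} = -60 + D$
$Y{\left(B,A \right)} = 3 A B$ ($Y{\left(B,A \right)} = - 3 B \left(-1\right) A = - 3 - B A = - 3 \left(- A B\right) = 3 A B$)
$\left(-42635 - 29769\right) \left(11258 + \left(Y{\left(11,-7 \right)} + 9726\right) \left(L{\left(-16,-87 \right)} + J\right)\right) = \left(-42635 - 29769\right) \left(11258 + \left(3 \left(-7\right) 11 + 9726\right) \left(\left(-60 - 87\right) - 9000\right)\right) = - 72404 \left(11258 + \left(-231 + 9726\right) \left(-147 - 9000\right)\right) = - 72404 \left(11258 + 9495 \left(-9147\right)\right) = - 72404 \left(11258 - 86850765\right) = \left(-72404\right) \left(-86839507\right) = 6287527664828$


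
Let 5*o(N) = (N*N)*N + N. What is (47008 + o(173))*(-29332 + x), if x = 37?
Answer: -31714356870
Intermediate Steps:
o(N) = N/5 + N³/5 (o(N) = ((N*N)*N + N)/5 = (N²*N + N)/5 = (N³ + N)/5 = (N + N³)/5 = N/5 + N³/5)
(47008 + o(173))*(-29332 + x) = (47008 + (⅕)*173*(1 + 173²))*(-29332 + 37) = (47008 + (⅕)*173*(1 + 29929))*(-29295) = (47008 + (⅕)*173*29930)*(-29295) = (47008 + 1035578)*(-29295) = 1082586*(-29295) = -31714356870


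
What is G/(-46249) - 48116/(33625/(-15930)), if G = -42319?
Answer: 7090144187699/311024525 ≈ 22796.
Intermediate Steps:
G/(-46249) - 48116/(33625/(-15930)) = -42319/(-46249) - 48116/(33625/(-15930)) = -42319*(-1/46249) - 48116/(33625*(-1/15930)) = 42319/46249 - 48116/(-6725/3186) = 42319/46249 - 48116*(-3186/6725) = 42319/46249 + 153297576/6725 = 7090144187699/311024525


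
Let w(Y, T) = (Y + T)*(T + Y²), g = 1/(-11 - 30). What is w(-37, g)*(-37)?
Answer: 3152485248/1681 ≈ 1.8754e+6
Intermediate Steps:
g = -1/41 (g = 1/(-41) = -1/41 ≈ -0.024390)
w(Y, T) = (T + Y)*(T + Y²)
w(-37, g)*(-37) = ((-1/41)² + (-37)³ - 1/41*(-37) - 1/41*(-37)²)*(-37) = (1/1681 - 50653 + 37/41 - 1/41*1369)*(-37) = (1/1681 - 50653 + 37/41 - 1369/41)*(-37) = -85202304/1681*(-37) = 3152485248/1681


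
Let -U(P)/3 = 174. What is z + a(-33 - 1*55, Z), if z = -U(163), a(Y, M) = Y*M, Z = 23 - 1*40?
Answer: 2018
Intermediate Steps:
U(P) = -522 (U(P) = -3*174 = -522)
Z = -17 (Z = 23 - 40 = -17)
a(Y, M) = M*Y
z = 522 (z = -1*(-522) = 522)
z + a(-33 - 1*55, Z) = 522 - 17*(-33 - 1*55) = 522 - 17*(-33 - 55) = 522 - 17*(-88) = 522 + 1496 = 2018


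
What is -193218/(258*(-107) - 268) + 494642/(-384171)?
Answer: 30220550585/5354191227 ≈ 5.6443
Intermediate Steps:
-193218/(258*(-107) - 268) + 494642/(-384171) = -193218/(-27606 - 268) + 494642*(-1/384171) = -193218/(-27874) - 494642/384171 = -193218*(-1/27874) - 494642/384171 = 96609/13937 - 494642/384171 = 30220550585/5354191227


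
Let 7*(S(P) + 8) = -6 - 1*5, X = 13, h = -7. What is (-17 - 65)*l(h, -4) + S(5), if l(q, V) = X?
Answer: -7529/7 ≈ -1075.6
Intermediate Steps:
S(P) = -67/7 (S(P) = -8 + (-6 - 1*5)/7 = -8 + (-6 - 5)/7 = -8 + (⅐)*(-11) = -8 - 11/7 = -67/7)
l(q, V) = 13
(-17 - 65)*l(h, -4) + S(5) = (-17 - 65)*13 - 67/7 = -82*13 - 67/7 = -1066 - 67/7 = -7529/7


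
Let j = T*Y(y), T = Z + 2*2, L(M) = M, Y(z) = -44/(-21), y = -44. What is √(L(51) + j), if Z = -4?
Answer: √51 ≈ 7.1414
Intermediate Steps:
Y(z) = 44/21 (Y(z) = -44*(-1/21) = 44/21)
T = 0 (T = -4 + 2*2 = -4 + 4 = 0)
j = 0 (j = 0*(44/21) = 0)
√(L(51) + j) = √(51 + 0) = √51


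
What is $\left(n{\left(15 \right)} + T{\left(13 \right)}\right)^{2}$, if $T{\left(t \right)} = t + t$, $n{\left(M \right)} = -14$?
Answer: $144$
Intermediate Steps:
$T{\left(t \right)} = 2 t$
$\left(n{\left(15 \right)} + T{\left(13 \right)}\right)^{2} = \left(-14 + 2 \cdot 13\right)^{2} = \left(-14 + 26\right)^{2} = 12^{2} = 144$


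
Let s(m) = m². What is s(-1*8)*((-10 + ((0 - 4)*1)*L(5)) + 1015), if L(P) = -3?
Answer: 65088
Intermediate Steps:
s(-1*8)*((-10 + ((0 - 4)*1)*L(5)) + 1015) = (-1*8)²*((-10 + ((0 - 4)*1)*(-3)) + 1015) = (-8)²*((-10 - 4*1*(-3)) + 1015) = 64*((-10 - 4*(-3)) + 1015) = 64*((-10 + 12) + 1015) = 64*(2 + 1015) = 64*1017 = 65088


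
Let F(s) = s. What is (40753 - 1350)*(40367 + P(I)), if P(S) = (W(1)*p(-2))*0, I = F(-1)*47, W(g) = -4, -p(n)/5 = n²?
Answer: 1590580901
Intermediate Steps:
p(n) = -5*n²
I = -47 (I = -1*47 = -47)
P(S) = 0 (P(S) = -(-20)*(-2)²*0 = -(-20)*4*0 = -4*(-20)*0 = 80*0 = 0)
(40753 - 1350)*(40367 + P(I)) = (40753 - 1350)*(40367 + 0) = 39403*40367 = 1590580901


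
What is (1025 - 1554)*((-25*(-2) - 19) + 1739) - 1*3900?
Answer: -940230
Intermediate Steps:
(1025 - 1554)*((-25*(-2) - 19) + 1739) - 1*3900 = -529*((50 - 19) + 1739) - 3900 = -529*(31 + 1739) - 3900 = -529*1770 - 3900 = -936330 - 3900 = -940230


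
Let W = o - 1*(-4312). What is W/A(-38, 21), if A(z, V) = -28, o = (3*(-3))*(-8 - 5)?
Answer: -4429/28 ≈ -158.18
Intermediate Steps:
o = 117 (o = -9*(-13) = 117)
W = 4429 (W = 117 - 1*(-4312) = 117 + 4312 = 4429)
W/A(-38, 21) = 4429/(-28) = 4429*(-1/28) = -4429/28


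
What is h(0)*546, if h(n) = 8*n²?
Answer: 0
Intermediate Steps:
h(0)*546 = (8*0²)*546 = (8*0)*546 = 0*546 = 0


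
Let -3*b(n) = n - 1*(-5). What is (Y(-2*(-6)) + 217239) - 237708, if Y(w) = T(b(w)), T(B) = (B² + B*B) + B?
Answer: -183694/9 ≈ -20410.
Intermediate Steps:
b(n) = -5/3 - n/3 (b(n) = -(n - 1*(-5))/3 = -(n + 5)/3 = -(5 + n)/3 = -5/3 - n/3)
T(B) = B + 2*B² (T(B) = (B² + B²) + B = 2*B² + B = B + 2*B²)
Y(w) = (-7/3 - 2*w/3)*(-5/3 - w/3) (Y(w) = (-5/3 - w/3)*(1 + 2*(-5/3 - w/3)) = (-5/3 - w/3)*(1 + (-10/3 - 2*w/3)) = (-5/3 - w/3)*(-7/3 - 2*w/3) = (-7/3 - 2*w/3)*(-5/3 - w/3))
(Y(-2*(-6)) + 217239) - 237708 = ((5 - 2*(-6))*(7 + 2*(-2*(-6)))/9 + 217239) - 237708 = ((5 + 12)*(7 + 2*12)/9 + 217239) - 237708 = ((⅑)*17*(7 + 24) + 217239) - 237708 = ((⅑)*17*31 + 217239) - 237708 = (527/9 + 217239) - 237708 = 1955678/9 - 237708 = -183694/9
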